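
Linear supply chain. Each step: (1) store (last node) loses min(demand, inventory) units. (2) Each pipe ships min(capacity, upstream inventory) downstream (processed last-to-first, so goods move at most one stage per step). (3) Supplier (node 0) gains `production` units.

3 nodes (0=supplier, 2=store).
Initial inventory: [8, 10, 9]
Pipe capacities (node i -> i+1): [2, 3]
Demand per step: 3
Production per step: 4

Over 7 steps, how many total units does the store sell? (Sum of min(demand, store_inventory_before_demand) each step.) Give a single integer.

Step 1: sold=3 (running total=3) -> [10 9 9]
Step 2: sold=3 (running total=6) -> [12 8 9]
Step 3: sold=3 (running total=9) -> [14 7 9]
Step 4: sold=3 (running total=12) -> [16 6 9]
Step 5: sold=3 (running total=15) -> [18 5 9]
Step 6: sold=3 (running total=18) -> [20 4 9]
Step 7: sold=3 (running total=21) -> [22 3 9]

Answer: 21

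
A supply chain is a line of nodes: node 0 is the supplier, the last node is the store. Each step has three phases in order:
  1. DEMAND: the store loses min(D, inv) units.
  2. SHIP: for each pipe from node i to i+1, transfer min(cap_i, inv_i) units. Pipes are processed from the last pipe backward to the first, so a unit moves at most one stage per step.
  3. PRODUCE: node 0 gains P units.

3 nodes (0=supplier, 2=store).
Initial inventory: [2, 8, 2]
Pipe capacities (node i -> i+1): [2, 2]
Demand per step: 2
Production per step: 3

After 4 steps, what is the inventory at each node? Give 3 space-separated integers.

Step 1: demand=2,sold=2 ship[1->2]=2 ship[0->1]=2 prod=3 -> inv=[3 8 2]
Step 2: demand=2,sold=2 ship[1->2]=2 ship[0->1]=2 prod=3 -> inv=[4 8 2]
Step 3: demand=2,sold=2 ship[1->2]=2 ship[0->1]=2 prod=3 -> inv=[5 8 2]
Step 4: demand=2,sold=2 ship[1->2]=2 ship[0->1]=2 prod=3 -> inv=[6 8 2]

6 8 2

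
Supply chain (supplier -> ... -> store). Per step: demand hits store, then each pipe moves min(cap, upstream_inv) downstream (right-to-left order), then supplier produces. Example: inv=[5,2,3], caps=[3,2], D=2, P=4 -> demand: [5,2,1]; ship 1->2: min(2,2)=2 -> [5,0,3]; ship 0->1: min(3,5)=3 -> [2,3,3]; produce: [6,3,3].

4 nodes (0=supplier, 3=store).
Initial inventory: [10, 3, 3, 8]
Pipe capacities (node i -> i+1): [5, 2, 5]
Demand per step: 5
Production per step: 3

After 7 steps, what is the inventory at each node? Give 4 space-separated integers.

Step 1: demand=5,sold=5 ship[2->3]=3 ship[1->2]=2 ship[0->1]=5 prod=3 -> inv=[8 6 2 6]
Step 2: demand=5,sold=5 ship[2->3]=2 ship[1->2]=2 ship[0->1]=5 prod=3 -> inv=[6 9 2 3]
Step 3: demand=5,sold=3 ship[2->3]=2 ship[1->2]=2 ship[0->1]=5 prod=3 -> inv=[4 12 2 2]
Step 4: demand=5,sold=2 ship[2->3]=2 ship[1->2]=2 ship[0->1]=4 prod=3 -> inv=[3 14 2 2]
Step 5: demand=5,sold=2 ship[2->3]=2 ship[1->2]=2 ship[0->1]=3 prod=3 -> inv=[3 15 2 2]
Step 6: demand=5,sold=2 ship[2->3]=2 ship[1->2]=2 ship[0->1]=3 prod=3 -> inv=[3 16 2 2]
Step 7: demand=5,sold=2 ship[2->3]=2 ship[1->2]=2 ship[0->1]=3 prod=3 -> inv=[3 17 2 2]

3 17 2 2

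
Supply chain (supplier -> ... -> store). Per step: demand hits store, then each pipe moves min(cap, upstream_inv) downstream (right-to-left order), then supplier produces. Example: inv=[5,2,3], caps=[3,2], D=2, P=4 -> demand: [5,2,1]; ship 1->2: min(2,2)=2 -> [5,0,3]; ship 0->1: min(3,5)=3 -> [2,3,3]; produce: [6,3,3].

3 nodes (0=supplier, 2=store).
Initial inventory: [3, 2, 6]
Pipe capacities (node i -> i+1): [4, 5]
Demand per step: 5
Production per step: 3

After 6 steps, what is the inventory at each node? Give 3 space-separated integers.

Step 1: demand=5,sold=5 ship[1->2]=2 ship[0->1]=3 prod=3 -> inv=[3 3 3]
Step 2: demand=5,sold=3 ship[1->2]=3 ship[0->1]=3 prod=3 -> inv=[3 3 3]
Step 3: demand=5,sold=3 ship[1->2]=3 ship[0->1]=3 prod=3 -> inv=[3 3 3]
Step 4: demand=5,sold=3 ship[1->2]=3 ship[0->1]=3 prod=3 -> inv=[3 3 3]
Step 5: demand=5,sold=3 ship[1->2]=3 ship[0->1]=3 prod=3 -> inv=[3 3 3]
Step 6: demand=5,sold=3 ship[1->2]=3 ship[0->1]=3 prod=3 -> inv=[3 3 3]

3 3 3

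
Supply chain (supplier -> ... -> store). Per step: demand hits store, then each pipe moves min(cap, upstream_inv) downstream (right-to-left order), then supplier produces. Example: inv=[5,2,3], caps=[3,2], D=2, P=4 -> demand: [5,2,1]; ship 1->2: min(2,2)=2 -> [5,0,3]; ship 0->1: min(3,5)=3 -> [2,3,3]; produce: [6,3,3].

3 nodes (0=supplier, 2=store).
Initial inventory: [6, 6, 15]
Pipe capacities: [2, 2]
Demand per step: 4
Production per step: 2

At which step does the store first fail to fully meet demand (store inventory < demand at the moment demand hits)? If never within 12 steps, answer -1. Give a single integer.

Step 1: demand=4,sold=4 ship[1->2]=2 ship[0->1]=2 prod=2 -> [6 6 13]
Step 2: demand=4,sold=4 ship[1->2]=2 ship[0->1]=2 prod=2 -> [6 6 11]
Step 3: demand=4,sold=4 ship[1->2]=2 ship[0->1]=2 prod=2 -> [6 6 9]
Step 4: demand=4,sold=4 ship[1->2]=2 ship[0->1]=2 prod=2 -> [6 6 7]
Step 5: demand=4,sold=4 ship[1->2]=2 ship[0->1]=2 prod=2 -> [6 6 5]
Step 6: demand=4,sold=4 ship[1->2]=2 ship[0->1]=2 prod=2 -> [6 6 3]
Step 7: demand=4,sold=3 ship[1->2]=2 ship[0->1]=2 prod=2 -> [6 6 2]
Step 8: demand=4,sold=2 ship[1->2]=2 ship[0->1]=2 prod=2 -> [6 6 2]
Step 9: demand=4,sold=2 ship[1->2]=2 ship[0->1]=2 prod=2 -> [6 6 2]
Step 10: demand=4,sold=2 ship[1->2]=2 ship[0->1]=2 prod=2 -> [6 6 2]
Step 11: demand=4,sold=2 ship[1->2]=2 ship[0->1]=2 prod=2 -> [6 6 2]
Step 12: demand=4,sold=2 ship[1->2]=2 ship[0->1]=2 prod=2 -> [6 6 2]
First stockout at step 7

7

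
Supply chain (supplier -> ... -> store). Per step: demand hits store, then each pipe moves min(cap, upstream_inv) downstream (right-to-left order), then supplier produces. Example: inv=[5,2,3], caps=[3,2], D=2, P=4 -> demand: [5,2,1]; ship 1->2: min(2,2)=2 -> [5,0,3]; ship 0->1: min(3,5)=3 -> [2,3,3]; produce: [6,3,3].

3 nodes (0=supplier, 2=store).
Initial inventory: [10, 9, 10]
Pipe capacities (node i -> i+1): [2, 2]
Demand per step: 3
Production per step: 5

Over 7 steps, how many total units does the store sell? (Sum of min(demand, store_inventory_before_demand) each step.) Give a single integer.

Answer: 21

Derivation:
Step 1: sold=3 (running total=3) -> [13 9 9]
Step 2: sold=3 (running total=6) -> [16 9 8]
Step 3: sold=3 (running total=9) -> [19 9 7]
Step 4: sold=3 (running total=12) -> [22 9 6]
Step 5: sold=3 (running total=15) -> [25 9 5]
Step 6: sold=3 (running total=18) -> [28 9 4]
Step 7: sold=3 (running total=21) -> [31 9 3]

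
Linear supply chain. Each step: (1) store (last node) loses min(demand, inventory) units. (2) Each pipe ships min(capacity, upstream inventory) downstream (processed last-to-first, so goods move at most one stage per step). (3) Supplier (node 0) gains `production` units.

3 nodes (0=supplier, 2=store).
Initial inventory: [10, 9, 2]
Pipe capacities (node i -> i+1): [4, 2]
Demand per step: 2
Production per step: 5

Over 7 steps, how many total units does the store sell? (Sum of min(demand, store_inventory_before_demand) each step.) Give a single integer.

Step 1: sold=2 (running total=2) -> [11 11 2]
Step 2: sold=2 (running total=4) -> [12 13 2]
Step 3: sold=2 (running total=6) -> [13 15 2]
Step 4: sold=2 (running total=8) -> [14 17 2]
Step 5: sold=2 (running total=10) -> [15 19 2]
Step 6: sold=2 (running total=12) -> [16 21 2]
Step 7: sold=2 (running total=14) -> [17 23 2]

Answer: 14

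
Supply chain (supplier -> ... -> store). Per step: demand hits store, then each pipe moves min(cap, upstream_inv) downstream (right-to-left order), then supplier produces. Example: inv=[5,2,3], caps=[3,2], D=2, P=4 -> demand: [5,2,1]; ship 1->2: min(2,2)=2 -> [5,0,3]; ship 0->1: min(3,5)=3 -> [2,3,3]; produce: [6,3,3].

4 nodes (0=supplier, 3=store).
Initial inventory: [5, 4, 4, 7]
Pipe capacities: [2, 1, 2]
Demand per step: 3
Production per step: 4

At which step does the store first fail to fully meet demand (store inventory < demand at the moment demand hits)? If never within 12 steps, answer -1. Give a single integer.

Step 1: demand=3,sold=3 ship[2->3]=2 ship[1->2]=1 ship[0->1]=2 prod=4 -> [7 5 3 6]
Step 2: demand=3,sold=3 ship[2->3]=2 ship[1->2]=1 ship[0->1]=2 prod=4 -> [9 6 2 5]
Step 3: demand=3,sold=3 ship[2->3]=2 ship[1->2]=1 ship[0->1]=2 prod=4 -> [11 7 1 4]
Step 4: demand=3,sold=3 ship[2->3]=1 ship[1->2]=1 ship[0->1]=2 prod=4 -> [13 8 1 2]
Step 5: demand=3,sold=2 ship[2->3]=1 ship[1->2]=1 ship[0->1]=2 prod=4 -> [15 9 1 1]
Step 6: demand=3,sold=1 ship[2->3]=1 ship[1->2]=1 ship[0->1]=2 prod=4 -> [17 10 1 1]
Step 7: demand=3,sold=1 ship[2->3]=1 ship[1->2]=1 ship[0->1]=2 prod=4 -> [19 11 1 1]
Step 8: demand=3,sold=1 ship[2->3]=1 ship[1->2]=1 ship[0->1]=2 prod=4 -> [21 12 1 1]
Step 9: demand=3,sold=1 ship[2->3]=1 ship[1->2]=1 ship[0->1]=2 prod=4 -> [23 13 1 1]
Step 10: demand=3,sold=1 ship[2->3]=1 ship[1->2]=1 ship[0->1]=2 prod=4 -> [25 14 1 1]
Step 11: demand=3,sold=1 ship[2->3]=1 ship[1->2]=1 ship[0->1]=2 prod=4 -> [27 15 1 1]
Step 12: demand=3,sold=1 ship[2->3]=1 ship[1->2]=1 ship[0->1]=2 prod=4 -> [29 16 1 1]
First stockout at step 5

5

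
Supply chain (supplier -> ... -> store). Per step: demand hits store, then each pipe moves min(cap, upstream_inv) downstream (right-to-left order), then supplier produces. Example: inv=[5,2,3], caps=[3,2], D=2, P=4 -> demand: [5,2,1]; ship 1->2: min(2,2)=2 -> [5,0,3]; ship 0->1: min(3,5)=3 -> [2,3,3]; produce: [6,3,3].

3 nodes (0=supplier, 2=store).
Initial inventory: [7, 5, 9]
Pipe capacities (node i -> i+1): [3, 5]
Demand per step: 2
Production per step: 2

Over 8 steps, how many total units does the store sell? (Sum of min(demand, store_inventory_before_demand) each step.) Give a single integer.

Answer: 16

Derivation:
Step 1: sold=2 (running total=2) -> [6 3 12]
Step 2: sold=2 (running total=4) -> [5 3 13]
Step 3: sold=2 (running total=6) -> [4 3 14]
Step 4: sold=2 (running total=8) -> [3 3 15]
Step 5: sold=2 (running total=10) -> [2 3 16]
Step 6: sold=2 (running total=12) -> [2 2 17]
Step 7: sold=2 (running total=14) -> [2 2 17]
Step 8: sold=2 (running total=16) -> [2 2 17]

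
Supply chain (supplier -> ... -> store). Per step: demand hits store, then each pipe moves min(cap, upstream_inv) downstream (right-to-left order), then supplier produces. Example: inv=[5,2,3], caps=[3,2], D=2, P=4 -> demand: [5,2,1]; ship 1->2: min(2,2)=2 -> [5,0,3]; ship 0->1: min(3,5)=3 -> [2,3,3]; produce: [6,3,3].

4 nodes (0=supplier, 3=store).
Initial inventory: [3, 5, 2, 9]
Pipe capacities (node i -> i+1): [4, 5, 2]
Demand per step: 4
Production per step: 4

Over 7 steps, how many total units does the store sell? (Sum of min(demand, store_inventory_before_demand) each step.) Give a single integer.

Step 1: sold=4 (running total=4) -> [4 3 5 7]
Step 2: sold=4 (running total=8) -> [4 4 6 5]
Step 3: sold=4 (running total=12) -> [4 4 8 3]
Step 4: sold=3 (running total=15) -> [4 4 10 2]
Step 5: sold=2 (running total=17) -> [4 4 12 2]
Step 6: sold=2 (running total=19) -> [4 4 14 2]
Step 7: sold=2 (running total=21) -> [4 4 16 2]

Answer: 21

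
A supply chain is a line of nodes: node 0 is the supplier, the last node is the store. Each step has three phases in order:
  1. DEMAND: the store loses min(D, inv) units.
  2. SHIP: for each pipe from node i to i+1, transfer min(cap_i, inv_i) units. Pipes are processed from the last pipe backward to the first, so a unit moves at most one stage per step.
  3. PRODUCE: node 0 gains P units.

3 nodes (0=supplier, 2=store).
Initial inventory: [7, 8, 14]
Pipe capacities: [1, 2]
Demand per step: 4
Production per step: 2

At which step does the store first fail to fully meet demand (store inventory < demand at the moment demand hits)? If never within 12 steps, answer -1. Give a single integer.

Step 1: demand=4,sold=4 ship[1->2]=2 ship[0->1]=1 prod=2 -> [8 7 12]
Step 2: demand=4,sold=4 ship[1->2]=2 ship[0->1]=1 prod=2 -> [9 6 10]
Step 3: demand=4,sold=4 ship[1->2]=2 ship[0->1]=1 prod=2 -> [10 5 8]
Step 4: demand=4,sold=4 ship[1->2]=2 ship[0->1]=1 prod=2 -> [11 4 6]
Step 5: demand=4,sold=4 ship[1->2]=2 ship[0->1]=1 prod=2 -> [12 3 4]
Step 6: demand=4,sold=4 ship[1->2]=2 ship[0->1]=1 prod=2 -> [13 2 2]
Step 7: demand=4,sold=2 ship[1->2]=2 ship[0->1]=1 prod=2 -> [14 1 2]
Step 8: demand=4,sold=2 ship[1->2]=1 ship[0->1]=1 prod=2 -> [15 1 1]
Step 9: demand=4,sold=1 ship[1->2]=1 ship[0->1]=1 prod=2 -> [16 1 1]
Step 10: demand=4,sold=1 ship[1->2]=1 ship[0->1]=1 prod=2 -> [17 1 1]
Step 11: demand=4,sold=1 ship[1->2]=1 ship[0->1]=1 prod=2 -> [18 1 1]
Step 12: demand=4,sold=1 ship[1->2]=1 ship[0->1]=1 prod=2 -> [19 1 1]
First stockout at step 7

7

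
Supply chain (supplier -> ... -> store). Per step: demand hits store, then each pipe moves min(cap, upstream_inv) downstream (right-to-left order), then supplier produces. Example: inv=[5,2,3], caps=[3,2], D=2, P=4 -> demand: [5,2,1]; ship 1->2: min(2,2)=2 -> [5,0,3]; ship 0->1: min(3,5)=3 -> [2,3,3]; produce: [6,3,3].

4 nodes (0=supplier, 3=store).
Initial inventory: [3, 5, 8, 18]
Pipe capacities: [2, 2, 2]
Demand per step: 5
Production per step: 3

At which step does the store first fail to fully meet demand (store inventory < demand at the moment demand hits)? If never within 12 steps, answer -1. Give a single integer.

Step 1: demand=5,sold=5 ship[2->3]=2 ship[1->2]=2 ship[0->1]=2 prod=3 -> [4 5 8 15]
Step 2: demand=5,sold=5 ship[2->3]=2 ship[1->2]=2 ship[0->1]=2 prod=3 -> [5 5 8 12]
Step 3: demand=5,sold=5 ship[2->3]=2 ship[1->2]=2 ship[0->1]=2 prod=3 -> [6 5 8 9]
Step 4: demand=5,sold=5 ship[2->3]=2 ship[1->2]=2 ship[0->1]=2 prod=3 -> [7 5 8 6]
Step 5: demand=5,sold=5 ship[2->3]=2 ship[1->2]=2 ship[0->1]=2 prod=3 -> [8 5 8 3]
Step 6: demand=5,sold=3 ship[2->3]=2 ship[1->2]=2 ship[0->1]=2 prod=3 -> [9 5 8 2]
Step 7: demand=5,sold=2 ship[2->3]=2 ship[1->2]=2 ship[0->1]=2 prod=3 -> [10 5 8 2]
Step 8: demand=5,sold=2 ship[2->3]=2 ship[1->2]=2 ship[0->1]=2 prod=3 -> [11 5 8 2]
Step 9: demand=5,sold=2 ship[2->3]=2 ship[1->2]=2 ship[0->1]=2 prod=3 -> [12 5 8 2]
Step 10: demand=5,sold=2 ship[2->3]=2 ship[1->2]=2 ship[0->1]=2 prod=3 -> [13 5 8 2]
Step 11: demand=5,sold=2 ship[2->3]=2 ship[1->2]=2 ship[0->1]=2 prod=3 -> [14 5 8 2]
Step 12: demand=5,sold=2 ship[2->3]=2 ship[1->2]=2 ship[0->1]=2 prod=3 -> [15 5 8 2]
First stockout at step 6

6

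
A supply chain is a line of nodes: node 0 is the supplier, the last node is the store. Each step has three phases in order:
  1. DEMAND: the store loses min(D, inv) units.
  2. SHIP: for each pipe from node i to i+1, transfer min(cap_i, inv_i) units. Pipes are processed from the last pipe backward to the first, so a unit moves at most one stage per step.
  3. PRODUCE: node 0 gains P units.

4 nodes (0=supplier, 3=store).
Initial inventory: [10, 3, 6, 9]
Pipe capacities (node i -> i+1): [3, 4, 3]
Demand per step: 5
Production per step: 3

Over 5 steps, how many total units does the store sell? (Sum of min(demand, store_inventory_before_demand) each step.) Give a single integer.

Step 1: sold=5 (running total=5) -> [10 3 6 7]
Step 2: sold=5 (running total=10) -> [10 3 6 5]
Step 3: sold=5 (running total=15) -> [10 3 6 3]
Step 4: sold=3 (running total=18) -> [10 3 6 3]
Step 5: sold=3 (running total=21) -> [10 3 6 3]

Answer: 21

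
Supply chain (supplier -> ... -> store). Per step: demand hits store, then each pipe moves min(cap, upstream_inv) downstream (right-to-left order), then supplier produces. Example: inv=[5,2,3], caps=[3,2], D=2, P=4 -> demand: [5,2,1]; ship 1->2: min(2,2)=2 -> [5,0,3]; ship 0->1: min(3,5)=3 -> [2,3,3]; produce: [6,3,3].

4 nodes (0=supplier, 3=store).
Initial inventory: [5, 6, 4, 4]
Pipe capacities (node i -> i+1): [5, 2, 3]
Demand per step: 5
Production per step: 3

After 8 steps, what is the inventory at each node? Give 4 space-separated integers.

Step 1: demand=5,sold=4 ship[2->3]=3 ship[1->2]=2 ship[0->1]=5 prod=3 -> inv=[3 9 3 3]
Step 2: demand=5,sold=3 ship[2->3]=3 ship[1->2]=2 ship[0->1]=3 prod=3 -> inv=[3 10 2 3]
Step 3: demand=5,sold=3 ship[2->3]=2 ship[1->2]=2 ship[0->1]=3 prod=3 -> inv=[3 11 2 2]
Step 4: demand=5,sold=2 ship[2->3]=2 ship[1->2]=2 ship[0->1]=3 prod=3 -> inv=[3 12 2 2]
Step 5: demand=5,sold=2 ship[2->3]=2 ship[1->2]=2 ship[0->1]=3 prod=3 -> inv=[3 13 2 2]
Step 6: demand=5,sold=2 ship[2->3]=2 ship[1->2]=2 ship[0->1]=3 prod=3 -> inv=[3 14 2 2]
Step 7: demand=5,sold=2 ship[2->3]=2 ship[1->2]=2 ship[0->1]=3 prod=3 -> inv=[3 15 2 2]
Step 8: demand=5,sold=2 ship[2->3]=2 ship[1->2]=2 ship[0->1]=3 prod=3 -> inv=[3 16 2 2]

3 16 2 2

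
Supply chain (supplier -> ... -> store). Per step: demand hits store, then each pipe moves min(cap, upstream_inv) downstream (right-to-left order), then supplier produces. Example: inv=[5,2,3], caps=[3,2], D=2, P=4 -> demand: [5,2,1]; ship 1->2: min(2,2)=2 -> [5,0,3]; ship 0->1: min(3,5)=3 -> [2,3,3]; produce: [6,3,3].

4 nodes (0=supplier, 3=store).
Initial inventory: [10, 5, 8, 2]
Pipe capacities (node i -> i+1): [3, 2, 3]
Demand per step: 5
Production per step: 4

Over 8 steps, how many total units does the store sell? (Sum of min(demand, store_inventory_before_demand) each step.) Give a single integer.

Step 1: sold=2 (running total=2) -> [11 6 7 3]
Step 2: sold=3 (running total=5) -> [12 7 6 3]
Step 3: sold=3 (running total=8) -> [13 8 5 3]
Step 4: sold=3 (running total=11) -> [14 9 4 3]
Step 5: sold=3 (running total=14) -> [15 10 3 3]
Step 6: sold=3 (running total=17) -> [16 11 2 3]
Step 7: sold=3 (running total=20) -> [17 12 2 2]
Step 8: sold=2 (running total=22) -> [18 13 2 2]

Answer: 22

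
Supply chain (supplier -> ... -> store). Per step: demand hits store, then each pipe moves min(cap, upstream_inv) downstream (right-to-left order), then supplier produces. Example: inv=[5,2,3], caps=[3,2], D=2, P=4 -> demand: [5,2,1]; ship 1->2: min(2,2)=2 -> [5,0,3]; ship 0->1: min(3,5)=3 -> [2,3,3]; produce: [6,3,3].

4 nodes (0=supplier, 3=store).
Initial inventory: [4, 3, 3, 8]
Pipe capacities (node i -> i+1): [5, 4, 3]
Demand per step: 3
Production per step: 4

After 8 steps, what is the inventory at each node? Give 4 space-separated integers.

Step 1: demand=3,sold=3 ship[2->3]=3 ship[1->2]=3 ship[0->1]=4 prod=4 -> inv=[4 4 3 8]
Step 2: demand=3,sold=3 ship[2->3]=3 ship[1->2]=4 ship[0->1]=4 prod=4 -> inv=[4 4 4 8]
Step 3: demand=3,sold=3 ship[2->3]=3 ship[1->2]=4 ship[0->1]=4 prod=4 -> inv=[4 4 5 8]
Step 4: demand=3,sold=3 ship[2->3]=3 ship[1->2]=4 ship[0->1]=4 prod=4 -> inv=[4 4 6 8]
Step 5: demand=3,sold=3 ship[2->3]=3 ship[1->2]=4 ship[0->1]=4 prod=4 -> inv=[4 4 7 8]
Step 6: demand=3,sold=3 ship[2->3]=3 ship[1->2]=4 ship[0->1]=4 prod=4 -> inv=[4 4 8 8]
Step 7: demand=3,sold=3 ship[2->3]=3 ship[1->2]=4 ship[0->1]=4 prod=4 -> inv=[4 4 9 8]
Step 8: demand=3,sold=3 ship[2->3]=3 ship[1->2]=4 ship[0->1]=4 prod=4 -> inv=[4 4 10 8]

4 4 10 8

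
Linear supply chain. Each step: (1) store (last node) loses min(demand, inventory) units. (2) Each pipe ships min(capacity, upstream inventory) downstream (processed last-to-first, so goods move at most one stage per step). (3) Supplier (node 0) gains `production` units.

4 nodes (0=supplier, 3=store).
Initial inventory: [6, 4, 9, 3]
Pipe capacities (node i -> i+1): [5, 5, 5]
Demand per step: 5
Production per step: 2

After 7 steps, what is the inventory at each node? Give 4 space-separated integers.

Step 1: demand=5,sold=3 ship[2->3]=5 ship[1->2]=4 ship[0->1]=5 prod=2 -> inv=[3 5 8 5]
Step 2: demand=5,sold=5 ship[2->3]=5 ship[1->2]=5 ship[0->1]=3 prod=2 -> inv=[2 3 8 5]
Step 3: demand=5,sold=5 ship[2->3]=5 ship[1->2]=3 ship[0->1]=2 prod=2 -> inv=[2 2 6 5]
Step 4: demand=5,sold=5 ship[2->3]=5 ship[1->2]=2 ship[0->1]=2 prod=2 -> inv=[2 2 3 5]
Step 5: demand=5,sold=5 ship[2->3]=3 ship[1->2]=2 ship[0->1]=2 prod=2 -> inv=[2 2 2 3]
Step 6: demand=5,sold=3 ship[2->3]=2 ship[1->2]=2 ship[0->1]=2 prod=2 -> inv=[2 2 2 2]
Step 7: demand=5,sold=2 ship[2->3]=2 ship[1->2]=2 ship[0->1]=2 prod=2 -> inv=[2 2 2 2]

2 2 2 2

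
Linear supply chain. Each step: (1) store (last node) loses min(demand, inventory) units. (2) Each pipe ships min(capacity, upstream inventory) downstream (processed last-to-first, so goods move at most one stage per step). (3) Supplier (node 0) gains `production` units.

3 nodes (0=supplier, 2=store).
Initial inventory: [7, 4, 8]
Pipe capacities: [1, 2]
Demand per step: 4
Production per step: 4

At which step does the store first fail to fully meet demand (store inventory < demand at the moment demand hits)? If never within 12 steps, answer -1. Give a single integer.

Step 1: demand=4,sold=4 ship[1->2]=2 ship[0->1]=1 prod=4 -> [10 3 6]
Step 2: demand=4,sold=4 ship[1->2]=2 ship[0->1]=1 prod=4 -> [13 2 4]
Step 3: demand=4,sold=4 ship[1->2]=2 ship[0->1]=1 prod=4 -> [16 1 2]
Step 4: demand=4,sold=2 ship[1->2]=1 ship[0->1]=1 prod=4 -> [19 1 1]
Step 5: demand=4,sold=1 ship[1->2]=1 ship[0->1]=1 prod=4 -> [22 1 1]
Step 6: demand=4,sold=1 ship[1->2]=1 ship[0->1]=1 prod=4 -> [25 1 1]
Step 7: demand=4,sold=1 ship[1->2]=1 ship[0->1]=1 prod=4 -> [28 1 1]
Step 8: demand=4,sold=1 ship[1->2]=1 ship[0->1]=1 prod=4 -> [31 1 1]
Step 9: demand=4,sold=1 ship[1->2]=1 ship[0->1]=1 prod=4 -> [34 1 1]
Step 10: demand=4,sold=1 ship[1->2]=1 ship[0->1]=1 prod=4 -> [37 1 1]
Step 11: demand=4,sold=1 ship[1->2]=1 ship[0->1]=1 prod=4 -> [40 1 1]
Step 12: demand=4,sold=1 ship[1->2]=1 ship[0->1]=1 prod=4 -> [43 1 1]
First stockout at step 4

4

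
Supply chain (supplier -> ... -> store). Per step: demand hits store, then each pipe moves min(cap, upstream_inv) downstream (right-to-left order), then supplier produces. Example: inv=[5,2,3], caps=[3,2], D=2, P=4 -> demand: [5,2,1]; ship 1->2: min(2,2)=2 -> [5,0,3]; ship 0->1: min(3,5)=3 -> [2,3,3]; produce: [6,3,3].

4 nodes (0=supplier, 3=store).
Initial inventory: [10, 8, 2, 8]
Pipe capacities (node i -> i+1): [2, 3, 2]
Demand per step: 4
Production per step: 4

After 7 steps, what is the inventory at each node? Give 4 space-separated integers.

Step 1: demand=4,sold=4 ship[2->3]=2 ship[1->2]=3 ship[0->1]=2 prod=4 -> inv=[12 7 3 6]
Step 2: demand=4,sold=4 ship[2->3]=2 ship[1->2]=3 ship[0->1]=2 prod=4 -> inv=[14 6 4 4]
Step 3: demand=4,sold=4 ship[2->3]=2 ship[1->2]=3 ship[0->1]=2 prod=4 -> inv=[16 5 5 2]
Step 4: demand=4,sold=2 ship[2->3]=2 ship[1->2]=3 ship[0->1]=2 prod=4 -> inv=[18 4 6 2]
Step 5: demand=4,sold=2 ship[2->3]=2 ship[1->2]=3 ship[0->1]=2 prod=4 -> inv=[20 3 7 2]
Step 6: demand=4,sold=2 ship[2->3]=2 ship[1->2]=3 ship[0->1]=2 prod=4 -> inv=[22 2 8 2]
Step 7: demand=4,sold=2 ship[2->3]=2 ship[1->2]=2 ship[0->1]=2 prod=4 -> inv=[24 2 8 2]

24 2 8 2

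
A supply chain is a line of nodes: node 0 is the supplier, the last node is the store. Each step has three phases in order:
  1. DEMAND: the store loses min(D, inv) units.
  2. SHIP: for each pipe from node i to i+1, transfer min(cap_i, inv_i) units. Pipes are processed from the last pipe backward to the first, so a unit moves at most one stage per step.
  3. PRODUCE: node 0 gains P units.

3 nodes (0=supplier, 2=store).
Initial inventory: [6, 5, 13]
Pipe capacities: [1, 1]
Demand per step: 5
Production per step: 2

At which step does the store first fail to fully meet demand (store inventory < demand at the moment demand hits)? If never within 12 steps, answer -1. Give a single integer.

Step 1: demand=5,sold=5 ship[1->2]=1 ship[0->1]=1 prod=2 -> [7 5 9]
Step 2: demand=5,sold=5 ship[1->2]=1 ship[0->1]=1 prod=2 -> [8 5 5]
Step 3: demand=5,sold=5 ship[1->2]=1 ship[0->1]=1 prod=2 -> [9 5 1]
Step 4: demand=5,sold=1 ship[1->2]=1 ship[0->1]=1 prod=2 -> [10 5 1]
Step 5: demand=5,sold=1 ship[1->2]=1 ship[0->1]=1 prod=2 -> [11 5 1]
Step 6: demand=5,sold=1 ship[1->2]=1 ship[0->1]=1 prod=2 -> [12 5 1]
Step 7: demand=5,sold=1 ship[1->2]=1 ship[0->1]=1 prod=2 -> [13 5 1]
Step 8: demand=5,sold=1 ship[1->2]=1 ship[0->1]=1 prod=2 -> [14 5 1]
Step 9: demand=5,sold=1 ship[1->2]=1 ship[0->1]=1 prod=2 -> [15 5 1]
Step 10: demand=5,sold=1 ship[1->2]=1 ship[0->1]=1 prod=2 -> [16 5 1]
Step 11: demand=5,sold=1 ship[1->2]=1 ship[0->1]=1 prod=2 -> [17 5 1]
Step 12: demand=5,sold=1 ship[1->2]=1 ship[0->1]=1 prod=2 -> [18 5 1]
First stockout at step 4

4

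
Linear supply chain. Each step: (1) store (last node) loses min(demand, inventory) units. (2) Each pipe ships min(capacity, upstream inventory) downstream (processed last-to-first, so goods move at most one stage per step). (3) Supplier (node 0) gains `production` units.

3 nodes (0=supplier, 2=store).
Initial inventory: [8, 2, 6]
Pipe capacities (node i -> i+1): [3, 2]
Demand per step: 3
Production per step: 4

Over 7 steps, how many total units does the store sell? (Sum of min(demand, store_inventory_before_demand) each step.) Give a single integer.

Step 1: sold=3 (running total=3) -> [9 3 5]
Step 2: sold=3 (running total=6) -> [10 4 4]
Step 3: sold=3 (running total=9) -> [11 5 3]
Step 4: sold=3 (running total=12) -> [12 6 2]
Step 5: sold=2 (running total=14) -> [13 7 2]
Step 6: sold=2 (running total=16) -> [14 8 2]
Step 7: sold=2 (running total=18) -> [15 9 2]

Answer: 18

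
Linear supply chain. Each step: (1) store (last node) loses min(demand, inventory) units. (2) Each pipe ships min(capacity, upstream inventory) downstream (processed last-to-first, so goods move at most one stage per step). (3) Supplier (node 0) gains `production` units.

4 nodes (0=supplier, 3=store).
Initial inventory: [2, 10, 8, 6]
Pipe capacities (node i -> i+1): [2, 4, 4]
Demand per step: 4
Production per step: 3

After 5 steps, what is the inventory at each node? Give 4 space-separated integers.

Step 1: demand=4,sold=4 ship[2->3]=4 ship[1->2]=4 ship[0->1]=2 prod=3 -> inv=[3 8 8 6]
Step 2: demand=4,sold=4 ship[2->3]=4 ship[1->2]=4 ship[0->1]=2 prod=3 -> inv=[4 6 8 6]
Step 3: demand=4,sold=4 ship[2->3]=4 ship[1->2]=4 ship[0->1]=2 prod=3 -> inv=[5 4 8 6]
Step 4: demand=4,sold=4 ship[2->3]=4 ship[1->2]=4 ship[0->1]=2 prod=3 -> inv=[6 2 8 6]
Step 5: demand=4,sold=4 ship[2->3]=4 ship[1->2]=2 ship[0->1]=2 prod=3 -> inv=[7 2 6 6]

7 2 6 6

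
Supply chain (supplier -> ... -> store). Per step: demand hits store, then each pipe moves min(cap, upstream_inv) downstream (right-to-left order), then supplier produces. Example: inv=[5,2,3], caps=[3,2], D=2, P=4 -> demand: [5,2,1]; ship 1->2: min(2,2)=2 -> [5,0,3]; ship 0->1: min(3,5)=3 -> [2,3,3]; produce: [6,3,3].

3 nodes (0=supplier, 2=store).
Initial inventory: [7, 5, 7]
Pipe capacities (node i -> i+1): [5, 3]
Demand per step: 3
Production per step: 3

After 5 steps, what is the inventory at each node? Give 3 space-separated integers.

Step 1: demand=3,sold=3 ship[1->2]=3 ship[0->1]=5 prod=3 -> inv=[5 7 7]
Step 2: demand=3,sold=3 ship[1->2]=3 ship[0->1]=5 prod=3 -> inv=[3 9 7]
Step 3: demand=3,sold=3 ship[1->2]=3 ship[0->1]=3 prod=3 -> inv=[3 9 7]
Step 4: demand=3,sold=3 ship[1->2]=3 ship[0->1]=3 prod=3 -> inv=[3 9 7]
Step 5: demand=3,sold=3 ship[1->2]=3 ship[0->1]=3 prod=3 -> inv=[3 9 7]

3 9 7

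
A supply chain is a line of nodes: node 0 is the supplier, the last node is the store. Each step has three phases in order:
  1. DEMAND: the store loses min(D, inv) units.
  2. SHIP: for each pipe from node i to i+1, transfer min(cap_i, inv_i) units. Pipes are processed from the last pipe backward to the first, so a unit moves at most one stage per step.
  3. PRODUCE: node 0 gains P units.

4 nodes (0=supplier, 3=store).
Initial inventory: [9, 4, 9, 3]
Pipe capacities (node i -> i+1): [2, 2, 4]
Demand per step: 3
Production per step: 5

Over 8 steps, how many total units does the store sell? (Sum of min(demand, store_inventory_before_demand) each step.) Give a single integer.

Answer: 24

Derivation:
Step 1: sold=3 (running total=3) -> [12 4 7 4]
Step 2: sold=3 (running total=6) -> [15 4 5 5]
Step 3: sold=3 (running total=9) -> [18 4 3 6]
Step 4: sold=3 (running total=12) -> [21 4 2 6]
Step 5: sold=3 (running total=15) -> [24 4 2 5]
Step 6: sold=3 (running total=18) -> [27 4 2 4]
Step 7: sold=3 (running total=21) -> [30 4 2 3]
Step 8: sold=3 (running total=24) -> [33 4 2 2]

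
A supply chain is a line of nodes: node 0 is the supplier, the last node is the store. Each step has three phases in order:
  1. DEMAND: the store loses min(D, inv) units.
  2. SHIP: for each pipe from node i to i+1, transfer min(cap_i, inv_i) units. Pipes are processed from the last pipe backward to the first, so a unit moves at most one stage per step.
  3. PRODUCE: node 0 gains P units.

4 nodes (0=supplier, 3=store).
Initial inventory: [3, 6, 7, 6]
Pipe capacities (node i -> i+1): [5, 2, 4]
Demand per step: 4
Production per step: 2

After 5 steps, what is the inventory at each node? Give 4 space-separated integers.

Step 1: demand=4,sold=4 ship[2->3]=4 ship[1->2]=2 ship[0->1]=3 prod=2 -> inv=[2 7 5 6]
Step 2: demand=4,sold=4 ship[2->3]=4 ship[1->2]=2 ship[0->1]=2 prod=2 -> inv=[2 7 3 6]
Step 3: demand=4,sold=4 ship[2->3]=3 ship[1->2]=2 ship[0->1]=2 prod=2 -> inv=[2 7 2 5]
Step 4: demand=4,sold=4 ship[2->3]=2 ship[1->2]=2 ship[0->1]=2 prod=2 -> inv=[2 7 2 3]
Step 5: demand=4,sold=3 ship[2->3]=2 ship[1->2]=2 ship[0->1]=2 prod=2 -> inv=[2 7 2 2]

2 7 2 2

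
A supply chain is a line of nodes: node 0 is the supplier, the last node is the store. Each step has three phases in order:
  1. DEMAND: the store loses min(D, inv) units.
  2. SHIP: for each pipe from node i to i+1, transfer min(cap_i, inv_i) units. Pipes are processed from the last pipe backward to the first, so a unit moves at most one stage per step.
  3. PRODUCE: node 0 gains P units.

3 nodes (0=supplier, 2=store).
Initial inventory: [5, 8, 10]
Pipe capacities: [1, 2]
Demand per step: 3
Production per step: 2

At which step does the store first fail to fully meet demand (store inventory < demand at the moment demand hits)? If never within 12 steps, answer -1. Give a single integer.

Step 1: demand=3,sold=3 ship[1->2]=2 ship[0->1]=1 prod=2 -> [6 7 9]
Step 2: demand=3,sold=3 ship[1->2]=2 ship[0->1]=1 prod=2 -> [7 6 8]
Step 3: demand=3,sold=3 ship[1->2]=2 ship[0->1]=1 prod=2 -> [8 5 7]
Step 4: demand=3,sold=3 ship[1->2]=2 ship[0->1]=1 prod=2 -> [9 4 6]
Step 5: demand=3,sold=3 ship[1->2]=2 ship[0->1]=1 prod=2 -> [10 3 5]
Step 6: demand=3,sold=3 ship[1->2]=2 ship[0->1]=1 prod=2 -> [11 2 4]
Step 7: demand=3,sold=3 ship[1->2]=2 ship[0->1]=1 prod=2 -> [12 1 3]
Step 8: demand=3,sold=3 ship[1->2]=1 ship[0->1]=1 prod=2 -> [13 1 1]
Step 9: demand=3,sold=1 ship[1->2]=1 ship[0->1]=1 prod=2 -> [14 1 1]
Step 10: demand=3,sold=1 ship[1->2]=1 ship[0->1]=1 prod=2 -> [15 1 1]
Step 11: demand=3,sold=1 ship[1->2]=1 ship[0->1]=1 prod=2 -> [16 1 1]
Step 12: demand=3,sold=1 ship[1->2]=1 ship[0->1]=1 prod=2 -> [17 1 1]
First stockout at step 9

9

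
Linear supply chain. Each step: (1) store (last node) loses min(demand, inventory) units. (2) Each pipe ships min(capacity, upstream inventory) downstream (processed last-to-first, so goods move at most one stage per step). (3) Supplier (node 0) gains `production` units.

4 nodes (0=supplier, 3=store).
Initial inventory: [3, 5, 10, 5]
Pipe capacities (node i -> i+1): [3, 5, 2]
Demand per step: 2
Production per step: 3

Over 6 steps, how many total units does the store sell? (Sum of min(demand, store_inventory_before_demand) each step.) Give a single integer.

Answer: 12

Derivation:
Step 1: sold=2 (running total=2) -> [3 3 13 5]
Step 2: sold=2 (running total=4) -> [3 3 14 5]
Step 3: sold=2 (running total=6) -> [3 3 15 5]
Step 4: sold=2 (running total=8) -> [3 3 16 5]
Step 5: sold=2 (running total=10) -> [3 3 17 5]
Step 6: sold=2 (running total=12) -> [3 3 18 5]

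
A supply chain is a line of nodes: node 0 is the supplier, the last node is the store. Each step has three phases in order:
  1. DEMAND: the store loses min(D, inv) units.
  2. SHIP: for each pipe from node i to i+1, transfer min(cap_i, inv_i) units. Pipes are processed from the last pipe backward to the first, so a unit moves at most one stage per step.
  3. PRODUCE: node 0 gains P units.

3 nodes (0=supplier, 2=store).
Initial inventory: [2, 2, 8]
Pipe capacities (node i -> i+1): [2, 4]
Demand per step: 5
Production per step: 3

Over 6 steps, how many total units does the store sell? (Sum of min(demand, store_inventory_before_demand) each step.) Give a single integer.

Answer: 18

Derivation:
Step 1: sold=5 (running total=5) -> [3 2 5]
Step 2: sold=5 (running total=10) -> [4 2 2]
Step 3: sold=2 (running total=12) -> [5 2 2]
Step 4: sold=2 (running total=14) -> [6 2 2]
Step 5: sold=2 (running total=16) -> [7 2 2]
Step 6: sold=2 (running total=18) -> [8 2 2]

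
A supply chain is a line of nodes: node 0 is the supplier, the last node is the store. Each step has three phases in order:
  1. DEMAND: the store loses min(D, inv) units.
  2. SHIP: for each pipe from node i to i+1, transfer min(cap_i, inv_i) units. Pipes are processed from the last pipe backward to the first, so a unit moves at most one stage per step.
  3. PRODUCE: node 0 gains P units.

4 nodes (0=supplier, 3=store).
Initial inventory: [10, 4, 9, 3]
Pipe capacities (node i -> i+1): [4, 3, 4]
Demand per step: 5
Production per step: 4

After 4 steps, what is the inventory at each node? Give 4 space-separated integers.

Step 1: demand=5,sold=3 ship[2->3]=4 ship[1->2]=3 ship[0->1]=4 prod=4 -> inv=[10 5 8 4]
Step 2: demand=5,sold=4 ship[2->3]=4 ship[1->2]=3 ship[0->1]=4 prod=4 -> inv=[10 6 7 4]
Step 3: demand=5,sold=4 ship[2->3]=4 ship[1->2]=3 ship[0->1]=4 prod=4 -> inv=[10 7 6 4]
Step 4: demand=5,sold=4 ship[2->3]=4 ship[1->2]=3 ship[0->1]=4 prod=4 -> inv=[10 8 5 4]

10 8 5 4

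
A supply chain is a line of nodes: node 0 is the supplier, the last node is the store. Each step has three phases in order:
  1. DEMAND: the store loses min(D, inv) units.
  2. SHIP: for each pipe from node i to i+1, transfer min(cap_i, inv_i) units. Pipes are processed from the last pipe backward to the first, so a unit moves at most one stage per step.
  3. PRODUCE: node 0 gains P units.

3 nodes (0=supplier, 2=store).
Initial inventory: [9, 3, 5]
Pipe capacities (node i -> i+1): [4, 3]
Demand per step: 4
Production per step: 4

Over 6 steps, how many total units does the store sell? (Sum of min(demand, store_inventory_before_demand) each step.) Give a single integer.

Answer: 20

Derivation:
Step 1: sold=4 (running total=4) -> [9 4 4]
Step 2: sold=4 (running total=8) -> [9 5 3]
Step 3: sold=3 (running total=11) -> [9 6 3]
Step 4: sold=3 (running total=14) -> [9 7 3]
Step 5: sold=3 (running total=17) -> [9 8 3]
Step 6: sold=3 (running total=20) -> [9 9 3]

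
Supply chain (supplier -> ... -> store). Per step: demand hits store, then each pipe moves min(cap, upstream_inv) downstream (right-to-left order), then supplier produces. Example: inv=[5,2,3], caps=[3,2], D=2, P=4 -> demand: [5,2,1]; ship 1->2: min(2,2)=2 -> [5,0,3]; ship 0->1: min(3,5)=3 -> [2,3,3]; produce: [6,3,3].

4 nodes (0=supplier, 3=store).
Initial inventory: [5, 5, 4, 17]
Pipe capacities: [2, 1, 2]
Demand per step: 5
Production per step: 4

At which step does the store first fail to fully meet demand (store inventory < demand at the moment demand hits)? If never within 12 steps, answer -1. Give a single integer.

Step 1: demand=5,sold=5 ship[2->3]=2 ship[1->2]=1 ship[0->1]=2 prod=4 -> [7 6 3 14]
Step 2: demand=5,sold=5 ship[2->3]=2 ship[1->2]=1 ship[0->1]=2 prod=4 -> [9 7 2 11]
Step 3: demand=5,sold=5 ship[2->3]=2 ship[1->2]=1 ship[0->1]=2 prod=4 -> [11 8 1 8]
Step 4: demand=5,sold=5 ship[2->3]=1 ship[1->2]=1 ship[0->1]=2 prod=4 -> [13 9 1 4]
Step 5: demand=5,sold=4 ship[2->3]=1 ship[1->2]=1 ship[0->1]=2 prod=4 -> [15 10 1 1]
Step 6: demand=5,sold=1 ship[2->3]=1 ship[1->2]=1 ship[0->1]=2 prod=4 -> [17 11 1 1]
Step 7: demand=5,sold=1 ship[2->3]=1 ship[1->2]=1 ship[0->1]=2 prod=4 -> [19 12 1 1]
Step 8: demand=5,sold=1 ship[2->3]=1 ship[1->2]=1 ship[0->1]=2 prod=4 -> [21 13 1 1]
Step 9: demand=5,sold=1 ship[2->3]=1 ship[1->2]=1 ship[0->1]=2 prod=4 -> [23 14 1 1]
Step 10: demand=5,sold=1 ship[2->3]=1 ship[1->2]=1 ship[0->1]=2 prod=4 -> [25 15 1 1]
Step 11: demand=5,sold=1 ship[2->3]=1 ship[1->2]=1 ship[0->1]=2 prod=4 -> [27 16 1 1]
Step 12: demand=5,sold=1 ship[2->3]=1 ship[1->2]=1 ship[0->1]=2 prod=4 -> [29 17 1 1]
First stockout at step 5

5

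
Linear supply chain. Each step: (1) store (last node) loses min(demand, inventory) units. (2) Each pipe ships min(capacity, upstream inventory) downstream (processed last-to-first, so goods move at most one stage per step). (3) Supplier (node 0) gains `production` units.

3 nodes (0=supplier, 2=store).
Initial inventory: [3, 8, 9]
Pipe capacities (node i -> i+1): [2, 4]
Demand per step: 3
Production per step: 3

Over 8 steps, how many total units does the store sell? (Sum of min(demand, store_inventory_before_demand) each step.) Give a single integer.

Step 1: sold=3 (running total=3) -> [4 6 10]
Step 2: sold=3 (running total=6) -> [5 4 11]
Step 3: sold=3 (running total=9) -> [6 2 12]
Step 4: sold=3 (running total=12) -> [7 2 11]
Step 5: sold=3 (running total=15) -> [8 2 10]
Step 6: sold=3 (running total=18) -> [9 2 9]
Step 7: sold=3 (running total=21) -> [10 2 8]
Step 8: sold=3 (running total=24) -> [11 2 7]

Answer: 24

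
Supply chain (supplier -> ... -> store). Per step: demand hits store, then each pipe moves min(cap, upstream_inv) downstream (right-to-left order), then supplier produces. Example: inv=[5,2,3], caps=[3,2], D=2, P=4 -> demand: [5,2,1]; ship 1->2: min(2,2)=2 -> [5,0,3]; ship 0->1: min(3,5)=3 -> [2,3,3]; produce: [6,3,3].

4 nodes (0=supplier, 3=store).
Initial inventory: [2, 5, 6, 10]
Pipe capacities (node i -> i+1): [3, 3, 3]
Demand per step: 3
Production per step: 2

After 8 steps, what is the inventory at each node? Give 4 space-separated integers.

Step 1: demand=3,sold=3 ship[2->3]=3 ship[1->2]=3 ship[0->1]=2 prod=2 -> inv=[2 4 6 10]
Step 2: demand=3,sold=3 ship[2->3]=3 ship[1->2]=3 ship[0->1]=2 prod=2 -> inv=[2 3 6 10]
Step 3: demand=3,sold=3 ship[2->3]=3 ship[1->2]=3 ship[0->1]=2 prod=2 -> inv=[2 2 6 10]
Step 4: demand=3,sold=3 ship[2->3]=3 ship[1->2]=2 ship[0->1]=2 prod=2 -> inv=[2 2 5 10]
Step 5: demand=3,sold=3 ship[2->3]=3 ship[1->2]=2 ship[0->1]=2 prod=2 -> inv=[2 2 4 10]
Step 6: demand=3,sold=3 ship[2->3]=3 ship[1->2]=2 ship[0->1]=2 prod=2 -> inv=[2 2 3 10]
Step 7: demand=3,sold=3 ship[2->3]=3 ship[1->2]=2 ship[0->1]=2 prod=2 -> inv=[2 2 2 10]
Step 8: demand=3,sold=3 ship[2->3]=2 ship[1->2]=2 ship[0->1]=2 prod=2 -> inv=[2 2 2 9]

2 2 2 9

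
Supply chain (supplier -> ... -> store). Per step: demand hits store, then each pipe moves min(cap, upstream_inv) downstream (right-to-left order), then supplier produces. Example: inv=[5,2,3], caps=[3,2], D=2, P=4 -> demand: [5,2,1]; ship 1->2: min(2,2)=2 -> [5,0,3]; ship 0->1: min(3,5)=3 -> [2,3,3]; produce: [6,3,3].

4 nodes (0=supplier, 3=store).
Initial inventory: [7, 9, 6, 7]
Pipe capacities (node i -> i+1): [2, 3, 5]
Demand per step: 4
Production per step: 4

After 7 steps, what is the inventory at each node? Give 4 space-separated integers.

Step 1: demand=4,sold=4 ship[2->3]=5 ship[1->2]=3 ship[0->1]=2 prod=4 -> inv=[9 8 4 8]
Step 2: demand=4,sold=4 ship[2->3]=4 ship[1->2]=3 ship[0->1]=2 prod=4 -> inv=[11 7 3 8]
Step 3: demand=4,sold=4 ship[2->3]=3 ship[1->2]=3 ship[0->1]=2 prod=4 -> inv=[13 6 3 7]
Step 4: demand=4,sold=4 ship[2->3]=3 ship[1->2]=3 ship[0->1]=2 prod=4 -> inv=[15 5 3 6]
Step 5: demand=4,sold=4 ship[2->3]=3 ship[1->2]=3 ship[0->1]=2 prod=4 -> inv=[17 4 3 5]
Step 6: demand=4,sold=4 ship[2->3]=3 ship[1->2]=3 ship[0->1]=2 prod=4 -> inv=[19 3 3 4]
Step 7: demand=4,sold=4 ship[2->3]=3 ship[1->2]=3 ship[0->1]=2 prod=4 -> inv=[21 2 3 3]

21 2 3 3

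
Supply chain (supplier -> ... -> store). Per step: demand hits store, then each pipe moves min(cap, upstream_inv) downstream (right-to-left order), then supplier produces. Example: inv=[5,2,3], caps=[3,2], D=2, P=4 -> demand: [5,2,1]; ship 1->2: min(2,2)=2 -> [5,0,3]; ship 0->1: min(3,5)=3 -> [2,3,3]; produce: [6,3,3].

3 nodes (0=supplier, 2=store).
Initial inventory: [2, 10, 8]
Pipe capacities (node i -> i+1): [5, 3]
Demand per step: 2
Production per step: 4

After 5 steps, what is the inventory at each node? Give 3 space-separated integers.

Step 1: demand=2,sold=2 ship[1->2]=3 ship[0->1]=2 prod=4 -> inv=[4 9 9]
Step 2: demand=2,sold=2 ship[1->2]=3 ship[0->1]=4 prod=4 -> inv=[4 10 10]
Step 3: demand=2,sold=2 ship[1->2]=3 ship[0->1]=4 prod=4 -> inv=[4 11 11]
Step 4: demand=2,sold=2 ship[1->2]=3 ship[0->1]=4 prod=4 -> inv=[4 12 12]
Step 5: demand=2,sold=2 ship[1->2]=3 ship[0->1]=4 prod=4 -> inv=[4 13 13]

4 13 13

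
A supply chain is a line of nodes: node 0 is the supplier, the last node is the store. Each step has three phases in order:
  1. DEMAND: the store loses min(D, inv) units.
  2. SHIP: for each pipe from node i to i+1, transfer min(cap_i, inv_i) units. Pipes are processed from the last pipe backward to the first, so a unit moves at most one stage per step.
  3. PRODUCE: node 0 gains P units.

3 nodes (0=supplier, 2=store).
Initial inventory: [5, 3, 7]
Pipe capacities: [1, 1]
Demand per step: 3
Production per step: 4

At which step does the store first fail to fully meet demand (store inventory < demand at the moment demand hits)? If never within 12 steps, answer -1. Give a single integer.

Step 1: demand=3,sold=3 ship[1->2]=1 ship[0->1]=1 prod=4 -> [8 3 5]
Step 2: demand=3,sold=3 ship[1->2]=1 ship[0->1]=1 prod=4 -> [11 3 3]
Step 3: demand=3,sold=3 ship[1->2]=1 ship[0->1]=1 prod=4 -> [14 3 1]
Step 4: demand=3,sold=1 ship[1->2]=1 ship[0->1]=1 prod=4 -> [17 3 1]
Step 5: demand=3,sold=1 ship[1->2]=1 ship[0->1]=1 prod=4 -> [20 3 1]
Step 6: demand=3,sold=1 ship[1->2]=1 ship[0->1]=1 prod=4 -> [23 3 1]
Step 7: demand=3,sold=1 ship[1->2]=1 ship[0->1]=1 prod=4 -> [26 3 1]
Step 8: demand=3,sold=1 ship[1->2]=1 ship[0->1]=1 prod=4 -> [29 3 1]
Step 9: demand=3,sold=1 ship[1->2]=1 ship[0->1]=1 prod=4 -> [32 3 1]
Step 10: demand=3,sold=1 ship[1->2]=1 ship[0->1]=1 prod=4 -> [35 3 1]
Step 11: demand=3,sold=1 ship[1->2]=1 ship[0->1]=1 prod=4 -> [38 3 1]
Step 12: demand=3,sold=1 ship[1->2]=1 ship[0->1]=1 prod=4 -> [41 3 1]
First stockout at step 4

4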